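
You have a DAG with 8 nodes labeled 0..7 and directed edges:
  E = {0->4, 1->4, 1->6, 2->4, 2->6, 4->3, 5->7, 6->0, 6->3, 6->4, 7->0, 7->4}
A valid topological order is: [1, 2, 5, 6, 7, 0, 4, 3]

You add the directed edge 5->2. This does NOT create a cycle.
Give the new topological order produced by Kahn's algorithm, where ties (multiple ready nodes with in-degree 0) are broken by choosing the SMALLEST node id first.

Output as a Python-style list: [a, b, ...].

Old toposort: [1, 2, 5, 6, 7, 0, 4, 3]
Added edge: 5->2
Position of 5 (2) > position of 2 (1). Must reorder: 5 must now come before 2.
Run Kahn's algorithm (break ties by smallest node id):
  initial in-degrees: [2, 0, 1, 2, 5, 0, 2, 1]
  ready (indeg=0): [1, 5]
  pop 1: indeg[4]->4; indeg[6]->1 | ready=[5] | order so far=[1]
  pop 5: indeg[2]->0; indeg[7]->0 | ready=[2, 7] | order so far=[1, 5]
  pop 2: indeg[4]->3; indeg[6]->0 | ready=[6, 7] | order so far=[1, 5, 2]
  pop 6: indeg[0]->1; indeg[3]->1; indeg[4]->2 | ready=[7] | order so far=[1, 5, 2, 6]
  pop 7: indeg[0]->0; indeg[4]->1 | ready=[0] | order so far=[1, 5, 2, 6, 7]
  pop 0: indeg[4]->0 | ready=[4] | order so far=[1, 5, 2, 6, 7, 0]
  pop 4: indeg[3]->0 | ready=[3] | order so far=[1, 5, 2, 6, 7, 0, 4]
  pop 3: no out-edges | ready=[] | order so far=[1, 5, 2, 6, 7, 0, 4, 3]
  Result: [1, 5, 2, 6, 7, 0, 4, 3]

Answer: [1, 5, 2, 6, 7, 0, 4, 3]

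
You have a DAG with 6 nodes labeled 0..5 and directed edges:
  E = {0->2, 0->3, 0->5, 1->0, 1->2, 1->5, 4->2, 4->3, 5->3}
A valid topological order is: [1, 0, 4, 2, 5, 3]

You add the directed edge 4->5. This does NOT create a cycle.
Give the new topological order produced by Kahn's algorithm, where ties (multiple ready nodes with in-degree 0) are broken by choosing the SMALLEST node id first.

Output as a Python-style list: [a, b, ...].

Old toposort: [1, 0, 4, 2, 5, 3]
Added edge: 4->5
Position of 4 (2) < position of 5 (4). Old order still valid.
Run Kahn's algorithm (break ties by smallest node id):
  initial in-degrees: [1, 0, 3, 3, 0, 3]
  ready (indeg=0): [1, 4]
  pop 1: indeg[0]->0; indeg[2]->2; indeg[5]->2 | ready=[0, 4] | order so far=[1]
  pop 0: indeg[2]->1; indeg[3]->2; indeg[5]->1 | ready=[4] | order so far=[1, 0]
  pop 4: indeg[2]->0; indeg[3]->1; indeg[5]->0 | ready=[2, 5] | order so far=[1, 0, 4]
  pop 2: no out-edges | ready=[5] | order so far=[1, 0, 4, 2]
  pop 5: indeg[3]->0 | ready=[3] | order so far=[1, 0, 4, 2, 5]
  pop 3: no out-edges | ready=[] | order so far=[1, 0, 4, 2, 5, 3]
  Result: [1, 0, 4, 2, 5, 3]

Answer: [1, 0, 4, 2, 5, 3]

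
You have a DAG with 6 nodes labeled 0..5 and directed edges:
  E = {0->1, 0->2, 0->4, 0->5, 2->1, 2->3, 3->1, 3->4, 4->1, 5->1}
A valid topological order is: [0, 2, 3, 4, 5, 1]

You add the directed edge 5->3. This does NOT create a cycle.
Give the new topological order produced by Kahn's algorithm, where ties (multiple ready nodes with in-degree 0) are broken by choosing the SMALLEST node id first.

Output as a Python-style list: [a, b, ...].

Old toposort: [0, 2, 3, 4, 5, 1]
Added edge: 5->3
Position of 5 (4) > position of 3 (2). Must reorder: 5 must now come before 3.
Run Kahn's algorithm (break ties by smallest node id):
  initial in-degrees: [0, 5, 1, 2, 2, 1]
  ready (indeg=0): [0]
  pop 0: indeg[1]->4; indeg[2]->0; indeg[4]->1; indeg[5]->0 | ready=[2, 5] | order so far=[0]
  pop 2: indeg[1]->3; indeg[3]->1 | ready=[5] | order so far=[0, 2]
  pop 5: indeg[1]->2; indeg[3]->0 | ready=[3] | order so far=[0, 2, 5]
  pop 3: indeg[1]->1; indeg[4]->0 | ready=[4] | order so far=[0, 2, 5, 3]
  pop 4: indeg[1]->0 | ready=[1] | order so far=[0, 2, 5, 3, 4]
  pop 1: no out-edges | ready=[] | order so far=[0, 2, 5, 3, 4, 1]
  Result: [0, 2, 5, 3, 4, 1]

Answer: [0, 2, 5, 3, 4, 1]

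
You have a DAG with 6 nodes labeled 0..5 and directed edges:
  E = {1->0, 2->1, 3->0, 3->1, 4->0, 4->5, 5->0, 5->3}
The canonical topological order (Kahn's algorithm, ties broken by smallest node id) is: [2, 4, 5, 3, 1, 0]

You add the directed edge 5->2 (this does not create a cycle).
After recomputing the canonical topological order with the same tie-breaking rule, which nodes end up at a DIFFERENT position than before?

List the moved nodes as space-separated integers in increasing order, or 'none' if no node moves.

Old toposort: [2, 4, 5, 3, 1, 0]
Added edge 5->2
Recompute Kahn (smallest-id tiebreak):
  initial in-degrees: [4, 2, 1, 1, 0, 1]
  ready (indeg=0): [4]
  pop 4: indeg[0]->3; indeg[5]->0 | ready=[5] | order so far=[4]
  pop 5: indeg[0]->2; indeg[2]->0; indeg[3]->0 | ready=[2, 3] | order so far=[4, 5]
  pop 2: indeg[1]->1 | ready=[3] | order so far=[4, 5, 2]
  pop 3: indeg[0]->1; indeg[1]->0 | ready=[1] | order so far=[4, 5, 2, 3]
  pop 1: indeg[0]->0 | ready=[0] | order so far=[4, 5, 2, 3, 1]
  pop 0: no out-edges | ready=[] | order so far=[4, 5, 2, 3, 1, 0]
New canonical toposort: [4, 5, 2, 3, 1, 0]
Compare positions:
  Node 0: index 5 -> 5 (same)
  Node 1: index 4 -> 4 (same)
  Node 2: index 0 -> 2 (moved)
  Node 3: index 3 -> 3 (same)
  Node 4: index 1 -> 0 (moved)
  Node 5: index 2 -> 1 (moved)
Nodes that changed position: 2 4 5

Answer: 2 4 5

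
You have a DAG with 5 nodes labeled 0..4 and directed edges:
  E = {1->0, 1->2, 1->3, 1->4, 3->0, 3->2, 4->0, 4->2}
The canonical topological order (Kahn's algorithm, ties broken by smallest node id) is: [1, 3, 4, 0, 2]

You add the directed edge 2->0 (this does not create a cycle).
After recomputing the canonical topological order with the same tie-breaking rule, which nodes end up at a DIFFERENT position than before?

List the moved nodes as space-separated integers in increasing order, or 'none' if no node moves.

Answer: 0 2

Derivation:
Old toposort: [1, 3, 4, 0, 2]
Added edge 2->0
Recompute Kahn (smallest-id tiebreak):
  initial in-degrees: [4, 0, 3, 1, 1]
  ready (indeg=0): [1]
  pop 1: indeg[0]->3; indeg[2]->2; indeg[3]->0; indeg[4]->0 | ready=[3, 4] | order so far=[1]
  pop 3: indeg[0]->2; indeg[2]->1 | ready=[4] | order so far=[1, 3]
  pop 4: indeg[0]->1; indeg[2]->0 | ready=[2] | order so far=[1, 3, 4]
  pop 2: indeg[0]->0 | ready=[0] | order so far=[1, 3, 4, 2]
  pop 0: no out-edges | ready=[] | order so far=[1, 3, 4, 2, 0]
New canonical toposort: [1, 3, 4, 2, 0]
Compare positions:
  Node 0: index 3 -> 4 (moved)
  Node 1: index 0 -> 0 (same)
  Node 2: index 4 -> 3 (moved)
  Node 3: index 1 -> 1 (same)
  Node 4: index 2 -> 2 (same)
Nodes that changed position: 0 2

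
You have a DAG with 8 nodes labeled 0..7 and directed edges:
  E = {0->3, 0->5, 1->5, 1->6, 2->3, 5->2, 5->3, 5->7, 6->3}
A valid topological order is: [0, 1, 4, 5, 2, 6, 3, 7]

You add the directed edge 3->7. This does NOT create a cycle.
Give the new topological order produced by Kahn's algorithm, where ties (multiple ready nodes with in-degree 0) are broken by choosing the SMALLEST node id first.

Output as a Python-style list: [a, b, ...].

Answer: [0, 1, 4, 5, 2, 6, 3, 7]

Derivation:
Old toposort: [0, 1, 4, 5, 2, 6, 3, 7]
Added edge: 3->7
Position of 3 (6) < position of 7 (7). Old order still valid.
Run Kahn's algorithm (break ties by smallest node id):
  initial in-degrees: [0, 0, 1, 4, 0, 2, 1, 2]
  ready (indeg=0): [0, 1, 4]
  pop 0: indeg[3]->3; indeg[5]->1 | ready=[1, 4] | order so far=[0]
  pop 1: indeg[5]->0; indeg[6]->0 | ready=[4, 5, 6] | order so far=[0, 1]
  pop 4: no out-edges | ready=[5, 6] | order so far=[0, 1, 4]
  pop 5: indeg[2]->0; indeg[3]->2; indeg[7]->1 | ready=[2, 6] | order so far=[0, 1, 4, 5]
  pop 2: indeg[3]->1 | ready=[6] | order so far=[0, 1, 4, 5, 2]
  pop 6: indeg[3]->0 | ready=[3] | order so far=[0, 1, 4, 5, 2, 6]
  pop 3: indeg[7]->0 | ready=[7] | order so far=[0, 1, 4, 5, 2, 6, 3]
  pop 7: no out-edges | ready=[] | order so far=[0, 1, 4, 5, 2, 6, 3, 7]
  Result: [0, 1, 4, 5, 2, 6, 3, 7]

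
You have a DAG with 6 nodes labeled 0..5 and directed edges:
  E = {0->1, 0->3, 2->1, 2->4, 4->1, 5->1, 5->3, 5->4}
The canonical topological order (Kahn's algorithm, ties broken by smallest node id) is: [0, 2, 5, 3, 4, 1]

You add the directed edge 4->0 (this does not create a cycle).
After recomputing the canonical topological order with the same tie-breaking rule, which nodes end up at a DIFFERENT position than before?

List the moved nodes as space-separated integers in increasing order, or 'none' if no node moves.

Answer: 0 1 2 3 4 5

Derivation:
Old toposort: [0, 2, 5, 3, 4, 1]
Added edge 4->0
Recompute Kahn (smallest-id tiebreak):
  initial in-degrees: [1, 4, 0, 2, 2, 0]
  ready (indeg=0): [2, 5]
  pop 2: indeg[1]->3; indeg[4]->1 | ready=[5] | order so far=[2]
  pop 5: indeg[1]->2; indeg[3]->1; indeg[4]->0 | ready=[4] | order so far=[2, 5]
  pop 4: indeg[0]->0; indeg[1]->1 | ready=[0] | order so far=[2, 5, 4]
  pop 0: indeg[1]->0; indeg[3]->0 | ready=[1, 3] | order so far=[2, 5, 4, 0]
  pop 1: no out-edges | ready=[3] | order so far=[2, 5, 4, 0, 1]
  pop 3: no out-edges | ready=[] | order so far=[2, 5, 4, 0, 1, 3]
New canonical toposort: [2, 5, 4, 0, 1, 3]
Compare positions:
  Node 0: index 0 -> 3 (moved)
  Node 1: index 5 -> 4 (moved)
  Node 2: index 1 -> 0 (moved)
  Node 3: index 3 -> 5 (moved)
  Node 4: index 4 -> 2 (moved)
  Node 5: index 2 -> 1 (moved)
Nodes that changed position: 0 1 2 3 4 5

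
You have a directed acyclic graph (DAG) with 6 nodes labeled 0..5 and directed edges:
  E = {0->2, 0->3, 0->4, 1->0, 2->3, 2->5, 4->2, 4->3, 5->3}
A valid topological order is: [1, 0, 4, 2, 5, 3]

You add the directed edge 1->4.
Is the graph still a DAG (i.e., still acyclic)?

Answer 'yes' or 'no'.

Given toposort: [1, 0, 4, 2, 5, 3]
Position of 1: index 0; position of 4: index 2
New edge 1->4: forward
Forward edge: respects the existing order. Still a DAG, same toposort still valid.
Still a DAG? yes

Answer: yes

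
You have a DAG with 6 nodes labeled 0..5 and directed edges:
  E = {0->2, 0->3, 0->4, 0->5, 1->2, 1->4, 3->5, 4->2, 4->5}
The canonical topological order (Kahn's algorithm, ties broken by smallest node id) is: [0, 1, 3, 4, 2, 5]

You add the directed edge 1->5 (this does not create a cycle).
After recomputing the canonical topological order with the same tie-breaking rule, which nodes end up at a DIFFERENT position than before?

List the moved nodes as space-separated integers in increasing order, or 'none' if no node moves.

Old toposort: [0, 1, 3, 4, 2, 5]
Added edge 1->5
Recompute Kahn (smallest-id tiebreak):
  initial in-degrees: [0, 0, 3, 1, 2, 4]
  ready (indeg=0): [0, 1]
  pop 0: indeg[2]->2; indeg[3]->0; indeg[4]->1; indeg[5]->3 | ready=[1, 3] | order so far=[0]
  pop 1: indeg[2]->1; indeg[4]->0; indeg[5]->2 | ready=[3, 4] | order so far=[0, 1]
  pop 3: indeg[5]->1 | ready=[4] | order so far=[0, 1, 3]
  pop 4: indeg[2]->0; indeg[5]->0 | ready=[2, 5] | order so far=[0, 1, 3, 4]
  pop 2: no out-edges | ready=[5] | order so far=[0, 1, 3, 4, 2]
  pop 5: no out-edges | ready=[] | order so far=[0, 1, 3, 4, 2, 5]
New canonical toposort: [0, 1, 3, 4, 2, 5]
Compare positions:
  Node 0: index 0 -> 0 (same)
  Node 1: index 1 -> 1 (same)
  Node 2: index 4 -> 4 (same)
  Node 3: index 2 -> 2 (same)
  Node 4: index 3 -> 3 (same)
  Node 5: index 5 -> 5 (same)
Nodes that changed position: none

Answer: none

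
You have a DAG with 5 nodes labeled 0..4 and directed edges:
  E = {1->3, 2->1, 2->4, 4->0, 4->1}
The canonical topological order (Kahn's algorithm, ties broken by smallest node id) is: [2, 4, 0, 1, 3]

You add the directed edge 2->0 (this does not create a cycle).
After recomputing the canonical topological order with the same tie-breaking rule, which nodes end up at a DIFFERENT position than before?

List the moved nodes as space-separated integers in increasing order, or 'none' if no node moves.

Answer: none

Derivation:
Old toposort: [2, 4, 0, 1, 3]
Added edge 2->0
Recompute Kahn (smallest-id tiebreak):
  initial in-degrees: [2, 2, 0, 1, 1]
  ready (indeg=0): [2]
  pop 2: indeg[0]->1; indeg[1]->1; indeg[4]->0 | ready=[4] | order so far=[2]
  pop 4: indeg[0]->0; indeg[1]->0 | ready=[0, 1] | order so far=[2, 4]
  pop 0: no out-edges | ready=[1] | order so far=[2, 4, 0]
  pop 1: indeg[3]->0 | ready=[3] | order so far=[2, 4, 0, 1]
  pop 3: no out-edges | ready=[] | order so far=[2, 4, 0, 1, 3]
New canonical toposort: [2, 4, 0, 1, 3]
Compare positions:
  Node 0: index 2 -> 2 (same)
  Node 1: index 3 -> 3 (same)
  Node 2: index 0 -> 0 (same)
  Node 3: index 4 -> 4 (same)
  Node 4: index 1 -> 1 (same)
Nodes that changed position: none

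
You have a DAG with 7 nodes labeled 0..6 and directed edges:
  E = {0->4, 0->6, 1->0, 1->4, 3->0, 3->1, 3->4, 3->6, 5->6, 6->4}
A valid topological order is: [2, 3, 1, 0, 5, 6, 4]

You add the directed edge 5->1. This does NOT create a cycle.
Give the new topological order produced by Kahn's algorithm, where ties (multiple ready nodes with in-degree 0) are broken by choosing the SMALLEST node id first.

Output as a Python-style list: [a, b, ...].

Old toposort: [2, 3, 1, 0, 5, 6, 4]
Added edge: 5->1
Position of 5 (4) > position of 1 (2). Must reorder: 5 must now come before 1.
Run Kahn's algorithm (break ties by smallest node id):
  initial in-degrees: [2, 2, 0, 0, 4, 0, 3]
  ready (indeg=0): [2, 3, 5]
  pop 2: no out-edges | ready=[3, 5] | order so far=[2]
  pop 3: indeg[0]->1; indeg[1]->1; indeg[4]->3; indeg[6]->2 | ready=[5] | order so far=[2, 3]
  pop 5: indeg[1]->0; indeg[6]->1 | ready=[1] | order so far=[2, 3, 5]
  pop 1: indeg[0]->0; indeg[4]->2 | ready=[0] | order so far=[2, 3, 5, 1]
  pop 0: indeg[4]->1; indeg[6]->0 | ready=[6] | order so far=[2, 3, 5, 1, 0]
  pop 6: indeg[4]->0 | ready=[4] | order so far=[2, 3, 5, 1, 0, 6]
  pop 4: no out-edges | ready=[] | order so far=[2, 3, 5, 1, 0, 6, 4]
  Result: [2, 3, 5, 1, 0, 6, 4]

Answer: [2, 3, 5, 1, 0, 6, 4]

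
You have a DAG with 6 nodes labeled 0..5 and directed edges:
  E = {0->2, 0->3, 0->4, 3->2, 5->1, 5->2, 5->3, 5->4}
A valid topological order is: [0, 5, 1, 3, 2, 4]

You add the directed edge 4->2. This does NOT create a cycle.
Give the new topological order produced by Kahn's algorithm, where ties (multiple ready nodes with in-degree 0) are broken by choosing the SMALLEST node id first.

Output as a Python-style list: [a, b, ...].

Old toposort: [0, 5, 1, 3, 2, 4]
Added edge: 4->2
Position of 4 (5) > position of 2 (4). Must reorder: 4 must now come before 2.
Run Kahn's algorithm (break ties by smallest node id):
  initial in-degrees: [0, 1, 4, 2, 2, 0]
  ready (indeg=0): [0, 5]
  pop 0: indeg[2]->3; indeg[3]->1; indeg[4]->1 | ready=[5] | order so far=[0]
  pop 5: indeg[1]->0; indeg[2]->2; indeg[3]->0; indeg[4]->0 | ready=[1, 3, 4] | order so far=[0, 5]
  pop 1: no out-edges | ready=[3, 4] | order so far=[0, 5, 1]
  pop 3: indeg[2]->1 | ready=[4] | order so far=[0, 5, 1, 3]
  pop 4: indeg[2]->0 | ready=[2] | order so far=[0, 5, 1, 3, 4]
  pop 2: no out-edges | ready=[] | order so far=[0, 5, 1, 3, 4, 2]
  Result: [0, 5, 1, 3, 4, 2]

Answer: [0, 5, 1, 3, 4, 2]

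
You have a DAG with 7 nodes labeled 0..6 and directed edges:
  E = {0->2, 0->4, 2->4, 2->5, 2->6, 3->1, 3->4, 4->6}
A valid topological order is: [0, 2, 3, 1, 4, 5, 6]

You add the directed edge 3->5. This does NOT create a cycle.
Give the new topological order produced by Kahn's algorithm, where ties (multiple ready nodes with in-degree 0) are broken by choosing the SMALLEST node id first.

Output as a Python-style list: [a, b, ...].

Old toposort: [0, 2, 3, 1, 4, 5, 6]
Added edge: 3->5
Position of 3 (2) < position of 5 (5). Old order still valid.
Run Kahn's algorithm (break ties by smallest node id):
  initial in-degrees: [0, 1, 1, 0, 3, 2, 2]
  ready (indeg=0): [0, 3]
  pop 0: indeg[2]->0; indeg[4]->2 | ready=[2, 3] | order so far=[0]
  pop 2: indeg[4]->1; indeg[5]->1; indeg[6]->1 | ready=[3] | order so far=[0, 2]
  pop 3: indeg[1]->0; indeg[4]->0; indeg[5]->0 | ready=[1, 4, 5] | order so far=[0, 2, 3]
  pop 1: no out-edges | ready=[4, 5] | order so far=[0, 2, 3, 1]
  pop 4: indeg[6]->0 | ready=[5, 6] | order so far=[0, 2, 3, 1, 4]
  pop 5: no out-edges | ready=[6] | order so far=[0, 2, 3, 1, 4, 5]
  pop 6: no out-edges | ready=[] | order so far=[0, 2, 3, 1, 4, 5, 6]
  Result: [0, 2, 3, 1, 4, 5, 6]

Answer: [0, 2, 3, 1, 4, 5, 6]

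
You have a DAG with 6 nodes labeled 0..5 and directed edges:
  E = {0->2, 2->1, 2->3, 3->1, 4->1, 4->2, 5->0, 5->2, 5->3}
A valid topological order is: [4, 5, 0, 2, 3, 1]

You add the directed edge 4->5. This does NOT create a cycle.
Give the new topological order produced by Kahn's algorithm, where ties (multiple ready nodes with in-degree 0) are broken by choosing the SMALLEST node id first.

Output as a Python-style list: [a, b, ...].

Old toposort: [4, 5, 0, 2, 3, 1]
Added edge: 4->5
Position of 4 (0) < position of 5 (1). Old order still valid.
Run Kahn's algorithm (break ties by smallest node id):
  initial in-degrees: [1, 3, 3, 2, 0, 1]
  ready (indeg=0): [4]
  pop 4: indeg[1]->2; indeg[2]->2; indeg[5]->0 | ready=[5] | order so far=[4]
  pop 5: indeg[0]->0; indeg[2]->1; indeg[3]->1 | ready=[0] | order so far=[4, 5]
  pop 0: indeg[2]->0 | ready=[2] | order so far=[4, 5, 0]
  pop 2: indeg[1]->1; indeg[3]->0 | ready=[3] | order so far=[4, 5, 0, 2]
  pop 3: indeg[1]->0 | ready=[1] | order so far=[4, 5, 0, 2, 3]
  pop 1: no out-edges | ready=[] | order so far=[4, 5, 0, 2, 3, 1]
  Result: [4, 5, 0, 2, 3, 1]

Answer: [4, 5, 0, 2, 3, 1]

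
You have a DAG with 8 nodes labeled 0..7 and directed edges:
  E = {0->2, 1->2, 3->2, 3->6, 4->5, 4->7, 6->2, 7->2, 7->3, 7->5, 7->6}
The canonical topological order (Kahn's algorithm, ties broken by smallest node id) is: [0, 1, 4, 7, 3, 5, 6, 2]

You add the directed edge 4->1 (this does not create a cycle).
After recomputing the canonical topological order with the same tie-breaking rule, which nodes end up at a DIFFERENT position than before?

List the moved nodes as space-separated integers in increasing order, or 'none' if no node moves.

Answer: 1 4

Derivation:
Old toposort: [0, 1, 4, 7, 3, 5, 6, 2]
Added edge 4->1
Recompute Kahn (smallest-id tiebreak):
  initial in-degrees: [0, 1, 5, 1, 0, 2, 2, 1]
  ready (indeg=0): [0, 4]
  pop 0: indeg[2]->4 | ready=[4] | order so far=[0]
  pop 4: indeg[1]->0; indeg[5]->1; indeg[7]->0 | ready=[1, 7] | order so far=[0, 4]
  pop 1: indeg[2]->3 | ready=[7] | order so far=[0, 4, 1]
  pop 7: indeg[2]->2; indeg[3]->0; indeg[5]->0; indeg[6]->1 | ready=[3, 5] | order so far=[0, 4, 1, 7]
  pop 3: indeg[2]->1; indeg[6]->0 | ready=[5, 6] | order so far=[0, 4, 1, 7, 3]
  pop 5: no out-edges | ready=[6] | order so far=[0, 4, 1, 7, 3, 5]
  pop 6: indeg[2]->0 | ready=[2] | order so far=[0, 4, 1, 7, 3, 5, 6]
  pop 2: no out-edges | ready=[] | order so far=[0, 4, 1, 7, 3, 5, 6, 2]
New canonical toposort: [0, 4, 1, 7, 3, 5, 6, 2]
Compare positions:
  Node 0: index 0 -> 0 (same)
  Node 1: index 1 -> 2 (moved)
  Node 2: index 7 -> 7 (same)
  Node 3: index 4 -> 4 (same)
  Node 4: index 2 -> 1 (moved)
  Node 5: index 5 -> 5 (same)
  Node 6: index 6 -> 6 (same)
  Node 7: index 3 -> 3 (same)
Nodes that changed position: 1 4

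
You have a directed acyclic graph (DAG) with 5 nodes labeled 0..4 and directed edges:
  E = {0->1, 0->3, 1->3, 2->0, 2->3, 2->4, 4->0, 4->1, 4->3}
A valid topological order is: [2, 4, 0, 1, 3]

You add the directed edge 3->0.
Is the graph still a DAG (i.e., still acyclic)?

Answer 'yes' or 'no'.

Given toposort: [2, 4, 0, 1, 3]
Position of 3: index 4; position of 0: index 2
New edge 3->0: backward (u after v in old order)
Backward edge: old toposort is now invalid. Check if this creates a cycle.
Does 0 already reach 3? Reachable from 0: [0, 1, 3]. YES -> cycle!
Still a DAG? no

Answer: no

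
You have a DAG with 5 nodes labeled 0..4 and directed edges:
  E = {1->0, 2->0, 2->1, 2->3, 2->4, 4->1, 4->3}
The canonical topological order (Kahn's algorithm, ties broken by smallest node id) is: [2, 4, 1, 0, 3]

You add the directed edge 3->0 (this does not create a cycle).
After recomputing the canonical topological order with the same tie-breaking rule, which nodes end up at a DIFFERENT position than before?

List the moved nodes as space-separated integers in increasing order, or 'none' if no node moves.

Old toposort: [2, 4, 1, 0, 3]
Added edge 3->0
Recompute Kahn (smallest-id tiebreak):
  initial in-degrees: [3, 2, 0, 2, 1]
  ready (indeg=0): [2]
  pop 2: indeg[0]->2; indeg[1]->1; indeg[3]->1; indeg[4]->0 | ready=[4] | order so far=[2]
  pop 4: indeg[1]->0; indeg[3]->0 | ready=[1, 3] | order so far=[2, 4]
  pop 1: indeg[0]->1 | ready=[3] | order so far=[2, 4, 1]
  pop 3: indeg[0]->0 | ready=[0] | order so far=[2, 4, 1, 3]
  pop 0: no out-edges | ready=[] | order so far=[2, 4, 1, 3, 0]
New canonical toposort: [2, 4, 1, 3, 0]
Compare positions:
  Node 0: index 3 -> 4 (moved)
  Node 1: index 2 -> 2 (same)
  Node 2: index 0 -> 0 (same)
  Node 3: index 4 -> 3 (moved)
  Node 4: index 1 -> 1 (same)
Nodes that changed position: 0 3

Answer: 0 3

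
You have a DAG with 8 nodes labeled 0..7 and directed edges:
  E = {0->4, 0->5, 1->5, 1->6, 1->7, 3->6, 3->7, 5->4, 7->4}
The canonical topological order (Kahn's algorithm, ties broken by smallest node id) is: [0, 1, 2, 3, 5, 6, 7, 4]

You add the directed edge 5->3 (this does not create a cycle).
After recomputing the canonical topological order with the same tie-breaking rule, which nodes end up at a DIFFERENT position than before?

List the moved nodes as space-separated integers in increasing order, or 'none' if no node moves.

Old toposort: [0, 1, 2, 3, 5, 6, 7, 4]
Added edge 5->3
Recompute Kahn (smallest-id tiebreak):
  initial in-degrees: [0, 0, 0, 1, 3, 2, 2, 2]
  ready (indeg=0): [0, 1, 2]
  pop 0: indeg[4]->2; indeg[5]->1 | ready=[1, 2] | order so far=[0]
  pop 1: indeg[5]->0; indeg[6]->1; indeg[7]->1 | ready=[2, 5] | order so far=[0, 1]
  pop 2: no out-edges | ready=[5] | order so far=[0, 1, 2]
  pop 5: indeg[3]->0; indeg[4]->1 | ready=[3] | order so far=[0, 1, 2, 5]
  pop 3: indeg[6]->0; indeg[7]->0 | ready=[6, 7] | order so far=[0, 1, 2, 5, 3]
  pop 6: no out-edges | ready=[7] | order so far=[0, 1, 2, 5, 3, 6]
  pop 7: indeg[4]->0 | ready=[4] | order so far=[0, 1, 2, 5, 3, 6, 7]
  pop 4: no out-edges | ready=[] | order so far=[0, 1, 2, 5, 3, 6, 7, 4]
New canonical toposort: [0, 1, 2, 5, 3, 6, 7, 4]
Compare positions:
  Node 0: index 0 -> 0 (same)
  Node 1: index 1 -> 1 (same)
  Node 2: index 2 -> 2 (same)
  Node 3: index 3 -> 4 (moved)
  Node 4: index 7 -> 7 (same)
  Node 5: index 4 -> 3 (moved)
  Node 6: index 5 -> 5 (same)
  Node 7: index 6 -> 6 (same)
Nodes that changed position: 3 5

Answer: 3 5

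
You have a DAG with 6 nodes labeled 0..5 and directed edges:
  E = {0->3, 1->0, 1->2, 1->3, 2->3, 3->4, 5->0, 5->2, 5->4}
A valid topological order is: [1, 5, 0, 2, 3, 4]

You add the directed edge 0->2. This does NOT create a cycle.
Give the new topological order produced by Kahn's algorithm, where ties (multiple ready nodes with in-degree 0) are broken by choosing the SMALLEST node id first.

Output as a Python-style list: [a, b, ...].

Answer: [1, 5, 0, 2, 3, 4]

Derivation:
Old toposort: [1, 5, 0, 2, 3, 4]
Added edge: 0->2
Position of 0 (2) < position of 2 (3). Old order still valid.
Run Kahn's algorithm (break ties by smallest node id):
  initial in-degrees: [2, 0, 3, 3, 2, 0]
  ready (indeg=0): [1, 5]
  pop 1: indeg[0]->1; indeg[2]->2; indeg[3]->2 | ready=[5] | order so far=[1]
  pop 5: indeg[0]->0; indeg[2]->1; indeg[4]->1 | ready=[0] | order so far=[1, 5]
  pop 0: indeg[2]->0; indeg[3]->1 | ready=[2] | order so far=[1, 5, 0]
  pop 2: indeg[3]->0 | ready=[3] | order so far=[1, 5, 0, 2]
  pop 3: indeg[4]->0 | ready=[4] | order so far=[1, 5, 0, 2, 3]
  pop 4: no out-edges | ready=[] | order so far=[1, 5, 0, 2, 3, 4]
  Result: [1, 5, 0, 2, 3, 4]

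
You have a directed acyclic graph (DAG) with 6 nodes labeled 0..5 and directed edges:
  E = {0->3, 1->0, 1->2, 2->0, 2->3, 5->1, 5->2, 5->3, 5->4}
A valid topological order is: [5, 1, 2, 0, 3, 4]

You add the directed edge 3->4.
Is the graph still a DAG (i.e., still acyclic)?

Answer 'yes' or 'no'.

Given toposort: [5, 1, 2, 0, 3, 4]
Position of 3: index 4; position of 4: index 5
New edge 3->4: forward
Forward edge: respects the existing order. Still a DAG, same toposort still valid.
Still a DAG? yes

Answer: yes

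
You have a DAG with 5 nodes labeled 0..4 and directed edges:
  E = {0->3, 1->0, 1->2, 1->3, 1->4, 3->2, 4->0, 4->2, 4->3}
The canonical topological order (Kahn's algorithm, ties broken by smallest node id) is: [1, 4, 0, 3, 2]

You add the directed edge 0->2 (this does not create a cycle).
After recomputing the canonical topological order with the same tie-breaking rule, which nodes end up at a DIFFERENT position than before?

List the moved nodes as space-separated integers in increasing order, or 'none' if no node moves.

Old toposort: [1, 4, 0, 3, 2]
Added edge 0->2
Recompute Kahn (smallest-id tiebreak):
  initial in-degrees: [2, 0, 4, 3, 1]
  ready (indeg=0): [1]
  pop 1: indeg[0]->1; indeg[2]->3; indeg[3]->2; indeg[4]->0 | ready=[4] | order so far=[1]
  pop 4: indeg[0]->0; indeg[2]->2; indeg[3]->1 | ready=[0] | order so far=[1, 4]
  pop 0: indeg[2]->1; indeg[3]->0 | ready=[3] | order so far=[1, 4, 0]
  pop 3: indeg[2]->0 | ready=[2] | order so far=[1, 4, 0, 3]
  pop 2: no out-edges | ready=[] | order so far=[1, 4, 0, 3, 2]
New canonical toposort: [1, 4, 0, 3, 2]
Compare positions:
  Node 0: index 2 -> 2 (same)
  Node 1: index 0 -> 0 (same)
  Node 2: index 4 -> 4 (same)
  Node 3: index 3 -> 3 (same)
  Node 4: index 1 -> 1 (same)
Nodes that changed position: none

Answer: none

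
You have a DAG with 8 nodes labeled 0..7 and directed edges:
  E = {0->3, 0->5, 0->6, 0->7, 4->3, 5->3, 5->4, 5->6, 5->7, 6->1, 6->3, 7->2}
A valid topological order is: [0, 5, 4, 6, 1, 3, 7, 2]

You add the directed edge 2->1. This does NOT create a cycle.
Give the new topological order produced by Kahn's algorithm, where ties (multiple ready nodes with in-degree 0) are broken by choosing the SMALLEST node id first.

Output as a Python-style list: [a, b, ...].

Answer: [0, 5, 4, 6, 3, 7, 2, 1]

Derivation:
Old toposort: [0, 5, 4, 6, 1, 3, 7, 2]
Added edge: 2->1
Position of 2 (7) > position of 1 (4). Must reorder: 2 must now come before 1.
Run Kahn's algorithm (break ties by smallest node id):
  initial in-degrees: [0, 2, 1, 4, 1, 1, 2, 2]
  ready (indeg=0): [0]
  pop 0: indeg[3]->3; indeg[5]->0; indeg[6]->1; indeg[7]->1 | ready=[5] | order so far=[0]
  pop 5: indeg[3]->2; indeg[4]->0; indeg[6]->0; indeg[7]->0 | ready=[4, 6, 7] | order so far=[0, 5]
  pop 4: indeg[3]->1 | ready=[6, 7] | order so far=[0, 5, 4]
  pop 6: indeg[1]->1; indeg[3]->0 | ready=[3, 7] | order so far=[0, 5, 4, 6]
  pop 3: no out-edges | ready=[7] | order so far=[0, 5, 4, 6, 3]
  pop 7: indeg[2]->0 | ready=[2] | order so far=[0, 5, 4, 6, 3, 7]
  pop 2: indeg[1]->0 | ready=[1] | order so far=[0, 5, 4, 6, 3, 7, 2]
  pop 1: no out-edges | ready=[] | order so far=[0, 5, 4, 6, 3, 7, 2, 1]
  Result: [0, 5, 4, 6, 3, 7, 2, 1]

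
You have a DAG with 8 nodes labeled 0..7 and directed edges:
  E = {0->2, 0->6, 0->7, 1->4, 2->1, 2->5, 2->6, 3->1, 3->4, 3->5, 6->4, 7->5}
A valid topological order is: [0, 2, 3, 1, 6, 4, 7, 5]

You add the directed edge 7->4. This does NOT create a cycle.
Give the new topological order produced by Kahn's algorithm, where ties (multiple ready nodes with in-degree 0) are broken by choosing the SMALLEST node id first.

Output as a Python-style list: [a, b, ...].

Old toposort: [0, 2, 3, 1, 6, 4, 7, 5]
Added edge: 7->4
Position of 7 (6) > position of 4 (5). Must reorder: 7 must now come before 4.
Run Kahn's algorithm (break ties by smallest node id):
  initial in-degrees: [0, 2, 1, 0, 4, 3, 2, 1]
  ready (indeg=0): [0, 3]
  pop 0: indeg[2]->0; indeg[6]->1; indeg[7]->0 | ready=[2, 3, 7] | order so far=[0]
  pop 2: indeg[1]->1; indeg[5]->2; indeg[6]->0 | ready=[3, 6, 7] | order so far=[0, 2]
  pop 3: indeg[1]->0; indeg[4]->3; indeg[5]->1 | ready=[1, 6, 7] | order so far=[0, 2, 3]
  pop 1: indeg[4]->2 | ready=[6, 7] | order so far=[0, 2, 3, 1]
  pop 6: indeg[4]->1 | ready=[7] | order so far=[0, 2, 3, 1, 6]
  pop 7: indeg[4]->0; indeg[5]->0 | ready=[4, 5] | order so far=[0, 2, 3, 1, 6, 7]
  pop 4: no out-edges | ready=[5] | order so far=[0, 2, 3, 1, 6, 7, 4]
  pop 5: no out-edges | ready=[] | order so far=[0, 2, 3, 1, 6, 7, 4, 5]
  Result: [0, 2, 3, 1, 6, 7, 4, 5]

Answer: [0, 2, 3, 1, 6, 7, 4, 5]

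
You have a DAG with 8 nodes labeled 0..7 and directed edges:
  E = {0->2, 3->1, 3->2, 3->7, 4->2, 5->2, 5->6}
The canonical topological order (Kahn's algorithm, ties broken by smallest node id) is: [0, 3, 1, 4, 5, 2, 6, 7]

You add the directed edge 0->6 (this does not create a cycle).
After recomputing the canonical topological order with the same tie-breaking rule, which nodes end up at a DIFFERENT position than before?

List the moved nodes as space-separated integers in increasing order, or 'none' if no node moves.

Answer: none

Derivation:
Old toposort: [0, 3, 1, 4, 5, 2, 6, 7]
Added edge 0->6
Recompute Kahn (smallest-id tiebreak):
  initial in-degrees: [0, 1, 4, 0, 0, 0, 2, 1]
  ready (indeg=0): [0, 3, 4, 5]
  pop 0: indeg[2]->3; indeg[6]->1 | ready=[3, 4, 5] | order so far=[0]
  pop 3: indeg[1]->0; indeg[2]->2; indeg[7]->0 | ready=[1, 4, 5, 7] | order so far=[0, 3]
  pop 1: no out-edges | ready=[4, 5, 7] | order so far=[0, 3, 1]
  pop 4: indeg[2]->1 | ready=[5, 7] | order so far=[0, 3, 1, 4]
  pop 5: indeg[2]->0; indeg[6]->0 | ready=[2, 6, 7] | order so far=[0, 3, 1, 4, 5]
  pop 2: no out-edges | ready=[6, 7] | order so far=[0, 3, 1, 4, 5, 2]
  pop 6: no out-edges | ready=[7] | order so far=[0, 3, 1, 4, 5, 2, 6]
  pop 7: no out-edges | ready=[] | order so far=[0, 3, 1, 4, 5, 2, 6, 7]
New canonical toposort: [0, 3, 1, 4, 5, 2, 6, 7]
Compare positions:
  Node 0: index 0 -> 0 (same)
  Node 1: index 2 -> 2 (same)
  Node 2: index 5 -> 5 (same)
  Node 3: index 1 -> 1 (same)
  Node 4: index 3 -> 3 (same)
  Node 5: index 4 -> 4 (same)
  Node 6: index 6 -> 6 (same)
  Node 7: index 7 -> 7 (same)
Nodes that changed position: none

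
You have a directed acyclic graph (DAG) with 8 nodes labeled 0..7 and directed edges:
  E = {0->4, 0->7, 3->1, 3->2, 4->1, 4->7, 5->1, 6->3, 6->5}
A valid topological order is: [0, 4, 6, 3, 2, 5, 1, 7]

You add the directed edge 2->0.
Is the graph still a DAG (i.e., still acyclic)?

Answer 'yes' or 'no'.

Given toposort: [0, 4, 6, 3, 2, 5, 1, 7]
Position of 2: index 4; position of 0: index 0
New edge 2->0: backward (u after v in old order)
Backward edge: old toposort is now invalid. Check if this creates a cycle.
Does 0 already reach 2? Reachable from 0: [0, 1, 4, 7]. NO -> still a DAG (reorder needed).
Still a DAG? yes

Answer: yes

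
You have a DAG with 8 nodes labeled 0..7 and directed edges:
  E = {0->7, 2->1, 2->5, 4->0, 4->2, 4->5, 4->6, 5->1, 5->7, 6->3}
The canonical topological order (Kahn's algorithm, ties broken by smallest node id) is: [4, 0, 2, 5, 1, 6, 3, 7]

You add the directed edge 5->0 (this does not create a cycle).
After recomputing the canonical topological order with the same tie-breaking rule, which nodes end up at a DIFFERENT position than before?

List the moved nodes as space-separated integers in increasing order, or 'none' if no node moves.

Answer: 0 2 5

Derivation:
Old toposort: [4, 0, 2, 5, 1, 6, 3, 7]
Added edge 5->0
Recompute Kahn (smallest-id tiebreak):
  initial in-degrees: [2, 2, 1, 1, 0, 2, 1, 2]
  ready (indeg=0): [4]
  pop 4: indeg[0]->1; indeg[2]->0; indeg[5]->1; indeg[6]->0 | ready=[2, 6] | order so far=[4]
  pop 2: indeg[1]->1; indeg[5]->0 | ready=[5, 6] | order so far=[4, 2]
  pop 5: indeg[0]->0; indeg[1]->0; indeg[7]->1 | ready=[0, 1, 6] | order so far=[4, 2, 5]
  pop 0: indeg[7]->0 | ready=[1, 6, 7] | order so far=[4, 2, 5, 0]
  pop 1: no out-edges | ready=[6, 7] | order so far=[4, 2, 5, 0, 1]
  pop 6: indeg[3]->0 | ready=[3, 7] | order so far=[4, 2, 5, 0, 1, 6]
  pop 3: no out-edges | ready=[7] | order so far=[4, 2, 5, 0, 1, 6, 3]
  pop 7: no out-edges | ready=[] | order so far=[4, 2, 5, 0, 1, 6, 3, 7]
New canonical toposort: [4, 2, 5, 0, 1, 6, 3, 7]
Compare positions:
  Node 0: index 1 -> 3 (moved)
  Node 1: index 4 -> 4 (same)
  Node 2: index 2 -> 1 (moved)
  Node 3: index 6 -> 6 (same)
  Node 4: index 0 -> 0 (same)
  Node 5: index 3 -> 2 (moved)
  Node 6: index 5 -> 5 (same)
  Node 7: index 7 -> 7 (same)
Nodes that changed position: 0 2 5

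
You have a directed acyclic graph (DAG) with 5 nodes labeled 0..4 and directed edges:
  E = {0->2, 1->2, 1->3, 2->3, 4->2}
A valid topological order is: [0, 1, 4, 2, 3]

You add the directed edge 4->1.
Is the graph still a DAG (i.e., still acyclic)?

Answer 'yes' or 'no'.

Given toposort: [0, 1, 4, 2, 3]
Position of 4: index 2; position of 1: index 1
New edge 4->1: backward (u after v in old order)
Backward edge: old toposort is now invalid. Check if this creates a cycle.
Does 1 already reach 4? Reachable from 1: [1, 2, 3]. NO -> still a DAG (reorder needed).
Still a DAG? yes

Answer: yes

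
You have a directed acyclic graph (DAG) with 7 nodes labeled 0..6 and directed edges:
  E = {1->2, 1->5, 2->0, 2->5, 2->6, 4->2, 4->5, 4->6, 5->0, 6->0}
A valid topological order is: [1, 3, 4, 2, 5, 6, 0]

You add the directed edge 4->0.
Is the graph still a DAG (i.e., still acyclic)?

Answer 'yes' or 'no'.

Answer: yes

Derivation:
Given toposort: [1, 3, 4, 2, 5, 6, 0]
Position of 4: index 2; position of 0: index 6
New edge 4->0: forward
Forward edge: respects the existing order. Still a DAG, same toposort still valid.
Still a DAG? yes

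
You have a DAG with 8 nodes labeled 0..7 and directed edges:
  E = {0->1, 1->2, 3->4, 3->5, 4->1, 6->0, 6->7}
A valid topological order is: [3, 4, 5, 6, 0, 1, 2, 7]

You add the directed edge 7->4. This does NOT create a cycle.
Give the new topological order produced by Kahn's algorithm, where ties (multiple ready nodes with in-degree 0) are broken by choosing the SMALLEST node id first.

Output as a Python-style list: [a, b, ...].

Answer: [3, 5, 6, 0, 7, 4, 1, 2]

Derivation:
Old toposort: [3, 4, 5, 6, 0, 1, 2, 7]
Added edge: 7->4
Position of 7 (7) > position of 4 (1). Must reorder: 7 must now come before 4.
Run Kahn's algorithm (break ties by smallest node id):
  initial in-degrees: [1, 2, 1, 0, 2, 1, 0, 1]
  ready (indeg=0): [3, 6]
  pop 3: indeg[4]->1; indeg[5]->0 | ready=[5, 6] | order so far=[3]
  pop 5: no out-edges | ready=[6] | order so far=[3, 5]
  pop 6: indeg[0]->0; indeg[7]->0 | ready=[0, 7] | order so far=[3, 5, 6]
  pop 0: indeg[1]->1 | ready=[7] | order so far=[3, 5, 6, 0]
  pop 7: indeg[4]->0 | ready=[4] | order so far=[3, 5, 6, 0, 7]
  pop 4: indeg[1]->0 | ready=[1] | order so far=[3, 5, 6, 0, 7, 4]
  pop 1: indeg[2]->0 | ready=[2] | order so far=[3, 5, 6, 0, 7, 4, 1]
  pop 2: no out-edges | ready=[] | order so far=[3, 5, 6, 0, 7, 4, 1, 2]
  Result: [3, 5, 6, 0, 7, 4, 1, 2]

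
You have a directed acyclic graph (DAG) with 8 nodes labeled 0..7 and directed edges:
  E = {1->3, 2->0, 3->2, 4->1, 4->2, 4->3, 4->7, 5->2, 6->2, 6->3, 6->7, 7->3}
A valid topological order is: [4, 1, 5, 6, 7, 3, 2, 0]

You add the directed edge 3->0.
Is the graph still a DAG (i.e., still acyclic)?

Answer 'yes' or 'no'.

Answer: yes

Derivation:
Given toposort: [4, 1, 5, 6, 7, 3, 2, 0]
Position of 3: index 5; position of 0: index 7
New edge 3->0: forward
Forward edge: respects the existing order. Still a DAG, same toposort still valid.
Still a DAG? yes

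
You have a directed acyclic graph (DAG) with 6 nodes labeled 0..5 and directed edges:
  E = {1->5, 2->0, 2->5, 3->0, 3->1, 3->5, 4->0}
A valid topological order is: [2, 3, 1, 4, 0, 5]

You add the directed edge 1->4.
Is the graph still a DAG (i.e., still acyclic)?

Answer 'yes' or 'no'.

Given toposort: [2, 3, 1, 4, 0, 5]
Position of 1: index 2; position of 4: index 3
New edge 1->4: forward
Forward edge: respects the existing order. Still a DAG, same toposort still valid.
Still a DAG? yes

Answer: yes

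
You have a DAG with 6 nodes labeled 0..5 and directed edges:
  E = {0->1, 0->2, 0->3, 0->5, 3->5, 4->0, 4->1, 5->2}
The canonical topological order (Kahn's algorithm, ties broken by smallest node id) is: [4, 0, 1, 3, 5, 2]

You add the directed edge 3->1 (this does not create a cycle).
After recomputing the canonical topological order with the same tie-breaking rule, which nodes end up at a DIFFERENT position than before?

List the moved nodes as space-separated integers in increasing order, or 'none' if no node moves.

Old toposort: [4, 0, 1, 3, 5, 2]
Added edge 3->1
Recompute Kahn (smallest-id tiebreak):
  initial in-degrees: [1, 3, 2, 1, 0, 2]
  ready (indeg=0): [4]
  pop 4: indeg[0]->0; indeg[1]->2 | ready=[0] | order so far=[4]
  pop 0: indeg[1]->1; indeg[2]->1; indeg[3]->0; indeg[5]->1 | ready=[3] | order so far=[4, 0]
  pop 3: indeg[1]->0; indeg[5]->0 | ready=[1, 5] | order so far=[4, 0, 3]
  pop 1: no out-edges | ready=[5] | order so far=[4, 0, 3, 1]
  pop 5: indeg[2]->0 | ready=[2] | order so far=[4, 0, 3, 1, 5]
  pop 2: no out-edges | ready=[] | order so far=[4, 0, 3, 1, 5, 2]
New canonical toposort: [4, 0, 3, 1, 5, 2]
Compare positions:
  Node 0: index 1 -> 1 (same)
  Node 1: index 2 -> 3 (moved)
  Node 2: index 5 -> 5 (same)
  Node 3: index 3 -> 2 (moved)
  Node 4: index 0 -> 0 (same)
  Node 5: index 4 -> 4 (same)
Nodes that changed position: 1 3

Answer: 1 3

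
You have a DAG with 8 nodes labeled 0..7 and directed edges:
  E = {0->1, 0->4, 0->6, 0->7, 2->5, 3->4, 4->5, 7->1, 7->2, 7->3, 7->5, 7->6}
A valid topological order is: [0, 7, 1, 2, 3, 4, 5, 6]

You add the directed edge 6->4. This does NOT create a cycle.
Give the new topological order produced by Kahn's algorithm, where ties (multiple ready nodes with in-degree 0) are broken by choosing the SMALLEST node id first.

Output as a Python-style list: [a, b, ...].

Old toposort: [0, 7, 1, 2, 3, 4, 5, 6]
Added edge: 6->4
Position of 6 (7) > position of 4 (5). Must reorder: 6 must now come before 4.
Run Kahn's algorithm (break ties by smallest node id):
  initial in-degrees: [0, 2, 1, 1, 3, 3, 2, 1]
  ready (indeg=0): [0]
  pop 0: indeg[1]->1; indeg[4]->2; indeg[6]->1; indeg[7]->0 | ready=[7] | order so far=[0]
  pop 7: indeg[1]->0; indeg[2]->0; indeg[3]->0; indeg[5]->2; indeg[6]->0 | ready=[1, 2, 3, 6] | order so far=[0, 7]
  pop 1: no out-edges | ready=[2, 3, 6] | order so far=[0, 7, 1]
  pop 2: indeg[5]->1 | ready=[3, 6] | order so far=[0, 7, 1, 2]
  pop 3: indeg[4]->1 | ready=[6] | order so far=[0, 7, 1, 2, 3]
  pop 6: indeg[4]->0 | ready=[4] | order so far=[0, 7, 1, 2, 3, 6]
  pop 4: indeg[5]->0 | ready=[5] | order so far=[0, 7, 1, 2, 3, 6, 4]
  pop 5: no out-edges | ready=[] | order so far=[0, 7, 1, 2, 3, 6, 4, 5]
  Result: [0, 7, 1, 2, 3, 6, 4, 5]

Answer: [0, 7, 1, 2, 3, 6, 4, 5]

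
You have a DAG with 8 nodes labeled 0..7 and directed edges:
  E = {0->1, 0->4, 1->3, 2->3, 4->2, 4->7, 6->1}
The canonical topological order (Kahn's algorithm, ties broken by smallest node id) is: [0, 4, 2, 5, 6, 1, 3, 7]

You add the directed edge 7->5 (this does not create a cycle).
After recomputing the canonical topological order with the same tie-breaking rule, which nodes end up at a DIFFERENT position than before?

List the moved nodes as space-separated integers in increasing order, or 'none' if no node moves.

Old toposort: [0, 4, 2, 5, 6, 1, 3, 7]
Added edge 7->5
Recompute Kahn (smallest-id tiebreak):
  initial in-degrees: [0, 2, 1, 2, 1, 1, 0, 1]
  ready (indeg=0): [0, 6]
  pop 0: indeg[1]->1; indeg[4]->0 | ready=[4, 6] | order so far=[0]
  pop 4: indeg[2]->0; indeg[7]->0 | ready=[2, 6, 7] | order so far=[0, 4]
  pop 2: indeg[3]->1 | ready=[6, 7] | order so far=[0, 4, 2]
  pop 6: indeg[1]->0 | ready=[1, 7] | order so far=[0, 4, 2, 6]
  pop 1: indeg[3]->0 | ready=[3, 7] | order so far=[0, 4, 2, 6, 1]
  pop 3: no out-edges | ready=[7] | order so far=[0, 4, 2, 6, 1, 3]
  pop 7: indeg[5]->0 | ready=[5] | order so far=[0, 4, 2, 6, 1, 3, 7]
  pop 5: no out-edges | ready=[] | order so far=[0, 4, 2, 6, 1, 3, 7, 5]
New canonical toposort: [0, 4, 2, 6, 1, 3, 7, 5]
Compare positions:
  Node 0: index 0 -> 0 (same)
  Node 1: index 5 -> 4 (moved)
  Node 2: index 2 -> 2 (same)
  Node 3: index 6 -> 5 (moved)
  Node 4: index 1 -> 1 (same)
  Node 5: index 3 -> 7 (moved)
  Node 6: index 4 -> 3 (moved)
  Node 7: index 7 -> 6 (moved)
Nodes that changed position: 1 3 5 6 7

Answer: 1 3 5 6 7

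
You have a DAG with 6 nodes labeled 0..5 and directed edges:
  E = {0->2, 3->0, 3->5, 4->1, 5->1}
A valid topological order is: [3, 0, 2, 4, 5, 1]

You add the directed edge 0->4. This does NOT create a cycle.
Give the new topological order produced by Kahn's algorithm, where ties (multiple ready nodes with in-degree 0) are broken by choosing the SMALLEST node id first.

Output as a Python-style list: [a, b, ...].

Old toposort: [3, 0, 2, 4, 5, 1]
Added edge: 0->4
Position of 0 (1) < position of 4 (3). Old order still valid.
Run Kahn's algorithm (break ties by smallest node id):
  initial in-degrees: [1, 2, 1, 0, 1, 1]
  ready (indeg=0): [3]
  pop 3: indeg[0]->0; indeg[5]->0 | ready=[0, 5] | order so far=[3]
  pop 0: indeg[2]->0; indeg[4]->0 | ready=[2, 4, 5] | order so far=[3, 0]
  pop 2: no out-edges | ready=[4, 5] | order so far=[3, 0, 2]
  pop 4: indeg[1]->1 | ready=[5] | order so far=[3, 0, 2, 4]
  pop 5: indeg[1]->0 | ready=[1] | order so far=[3, 0, 2, 4, 5]
  pop 1: no out-edges | ready=[] | order so far=[3, 0, 2, 4, 5, 1]
  Result: [3, 0, 2, 4, 5, 1]

Answer: [3, 0, 2, 4, 5, 1]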